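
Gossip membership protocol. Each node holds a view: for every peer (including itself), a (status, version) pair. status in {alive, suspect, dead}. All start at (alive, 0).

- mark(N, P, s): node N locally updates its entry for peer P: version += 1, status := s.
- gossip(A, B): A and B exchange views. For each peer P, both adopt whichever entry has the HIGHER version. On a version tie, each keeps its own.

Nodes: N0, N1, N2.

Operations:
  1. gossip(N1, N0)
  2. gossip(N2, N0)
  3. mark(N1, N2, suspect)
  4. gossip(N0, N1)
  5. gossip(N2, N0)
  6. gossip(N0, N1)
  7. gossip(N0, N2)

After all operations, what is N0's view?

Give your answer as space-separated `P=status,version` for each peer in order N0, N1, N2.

Op 1: gossip N1<->N0 -> N1.N0=(alive,v0) N1.N1=(alive,v0) N1.N2=(alive,v0) | N0.N0=(alive,v0) N0.N1=(alive,v0) N0.N2=(alive,v0)
Op 2: gossip N2<->N0 -> N2.N0=(alive,v0) N2.N1=(alive,v0) N2.N2=(alive,v0) | N0.N0=(alive,v0) N0.N1=(alive,v0) N0.N2=(alive,v0)
Op 3: N1 marks N2=suspect -> (suspect,v1)
Op 4: gossip N0<->N1 -> N0.N0=(alive,v0) N0.N1=(alive,v0) N0.N2=(suspect,v1) | N1.N0=(alive,v0) N1.N1=(alive,v0) N1.N2=(suspect,v1)
Op 5: gossip N2<->N0 -> N2.N0=(alive,v0) N2.N1=(alive,v0) N2.N2=(suspect,v1) | N0.N0=(alive,v0) N0.N1=(alive,v0) N0.N2=(suspect,v1)
Op 6: gossip N0<->N1 -> N0.N0=(alive,v0) N0.N1=(alive,v0) N0.N2=(suspect,v1) | N1.N0=(alive,v0) N1.N1=(alive,v0) N1.N2=(suspect,v1)
Op 7: gossip N0<->N2 -> N0.N0=(alive,v0) N0.N1=(alive,v0) N0.N2=(suspect,v1) | N2.N0=(alive,v0) N2.N1=(alive,v0) N2.N2=(suspect,v1)

Answer: N0=alive,0 N1=alive,0 N2=suspect,1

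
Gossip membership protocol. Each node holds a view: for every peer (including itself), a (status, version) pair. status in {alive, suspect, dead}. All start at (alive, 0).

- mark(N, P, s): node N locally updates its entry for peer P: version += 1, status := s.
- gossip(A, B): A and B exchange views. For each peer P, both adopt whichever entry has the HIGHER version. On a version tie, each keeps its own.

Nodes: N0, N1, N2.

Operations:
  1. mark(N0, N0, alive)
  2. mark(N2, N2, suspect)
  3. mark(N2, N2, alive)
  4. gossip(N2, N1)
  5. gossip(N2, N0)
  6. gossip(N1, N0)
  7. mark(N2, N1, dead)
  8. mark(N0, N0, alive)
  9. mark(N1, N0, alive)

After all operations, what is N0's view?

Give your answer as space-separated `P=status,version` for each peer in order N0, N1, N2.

Answer: N0=alive,2 N1=alive,0 N2=alive,2

Derivation:
Op 1: N0 marks N0=alive -> (alive,v1)
Op 2: N2 marks N2=suspect -> (suspect,v1)
Op 3: N2 marks N2=alive -> (alive,v2)
Op 4: gossip N2<->N1 -> N2.N0=(alive,v0) N2.N1=(alive,v0) N2.N2=(alive,v2) | N1.N0=(alive,v0) N1.N1=(alive,v0) N1.N2=(alive,v2)
Op 5: gossip N2<->N0 -> N2.N0=(alive,v1) N2.N1=(alive,v0) N2.N2=(alive,v2) | N0.N0=(alive,v1) N0.N1=(alive,v0) N0.N2=(alive,v2)
Op 6: gossip N1<->N0 -> N1.N0=(alive,v1) N1.N1=(alive,v0) N1.N2=(alive,v2) | N0.N0=(alive,v1) N0.N1=(alive,v0) N0.N2=(alive,v2)
Op 7: N2 marks N1=dead -> (dead,v1)
Op 8: N0 marks N0=alive -> (alive,v2)
Op 9: N1 marks N0=alive -> (alive,v2)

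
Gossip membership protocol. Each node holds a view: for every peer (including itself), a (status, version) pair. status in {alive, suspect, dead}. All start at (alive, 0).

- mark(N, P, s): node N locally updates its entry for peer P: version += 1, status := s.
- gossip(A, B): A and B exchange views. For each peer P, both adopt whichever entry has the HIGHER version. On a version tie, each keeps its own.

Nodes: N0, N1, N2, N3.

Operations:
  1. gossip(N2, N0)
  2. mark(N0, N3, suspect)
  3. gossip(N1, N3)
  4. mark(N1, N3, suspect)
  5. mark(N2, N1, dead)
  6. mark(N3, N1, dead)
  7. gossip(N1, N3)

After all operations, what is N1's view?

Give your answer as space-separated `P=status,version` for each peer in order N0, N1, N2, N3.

Answer: N0=alive,0 N1=dead,1 N2=alive,0 N3=suspect,1

Derivation:
Op 1: gossip N2<->N0 -> N2.N0=(alive,v0) N2.N1=(alive,v0) N2.N2=(alive,v0) N2.N3=(alive,v0) | N0.N0=(alive,v0) N0.N1=(alive,v0) N0.N2=(alive,v0) N0.N3=(alive,v0)
Op 2: N0 marks N3=suspect -> (suspect,v1)
Op 3: gossip N1<->N3 -> N1.N0=(alive,v0) N1.N1=(alive,v0) N1.N2=(alive,v0) N1.N3=(alive,v0) | N3.N0=(alive,v0) N3.N1=(alive,v0) N3.N2=(alive,v0) N3.N3=(alive,v0)
Op 4: N1 marks N3=suspect -> (suspect,v1)
Op 5: N2 marks N1=dead -> (dead,v1)
Op 6: N3 marks N1=dead -> (dead,v1)
Op 7: gossip N1<->N3 -> N1.N0=(alive,v0) N1.N1=(dead,v1) N1.N2=(alive,v0) N1.N3=(suspect,v1) | N3.N0=(alive,v0) N3.N1=(dead,v1) N3.N2=(alive,v0) N3.N3=(suspect,v1)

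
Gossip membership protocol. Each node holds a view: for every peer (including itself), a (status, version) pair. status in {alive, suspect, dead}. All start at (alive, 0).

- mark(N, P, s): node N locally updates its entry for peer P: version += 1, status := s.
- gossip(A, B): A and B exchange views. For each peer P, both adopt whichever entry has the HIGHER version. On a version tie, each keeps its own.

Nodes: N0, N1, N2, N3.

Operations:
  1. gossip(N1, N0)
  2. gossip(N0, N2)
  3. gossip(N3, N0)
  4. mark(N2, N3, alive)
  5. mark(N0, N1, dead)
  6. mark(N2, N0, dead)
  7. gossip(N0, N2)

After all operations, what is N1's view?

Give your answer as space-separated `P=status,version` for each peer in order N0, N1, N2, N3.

Answer: N0=alive,0 N1=alive,0 N2=alive,0 N3=alive,0

Derivation:
Op 1: gossip N1<->N0 -> N1.N0=(alive,v0) N1.N1=(alive,v0) N1.N2=(alive,v0) N1.N3=(alive,v0) | N0.N0=(alive,v0) N0.N1=(alive,v0) N0.N2=(alive,v0) N0.N3=(alive,v0)
Op 2: gossip N0<->N2 -> N0.N0=(alive,v0) N0.N1=(alive,v0) N0.N2=(alive,v0) N0.N3=(alive,v0) | N2.N0=(alive,v0) N2.N1=(alive,v0) N2.N2=(alive,v0) N2.N3=(alive,v0)
Op 3: gossip N3<->N0 -> N3.N0=(alive,v0) N3.N1=(alive,v0) N3.N2=(alive,v0) N3.N3=(alive,v0) | N0.N0=(alive,v0) N0.N1=(alive,v0) N0.N2=(alive,v0) N0.N3=(alive,v0)
Op 4: N2 marks N3=alive -> (alive,v1)
Op 5: N0 marks N1=dead -> (dead,v1)
Op 6: N2 marks N0=dead -> (dead,v1)
Op 7: gossip N0<->N2 -> N0.N0=(dead,v1) N0.N1=(dead,v1) N0.N2=(alive,v0) N0.N3=(alive,v1) | N2.N0=(dead,v1) N2.N1=(dead,v1) N2.N2=(alive,v0) N2.N3=(alive,v1)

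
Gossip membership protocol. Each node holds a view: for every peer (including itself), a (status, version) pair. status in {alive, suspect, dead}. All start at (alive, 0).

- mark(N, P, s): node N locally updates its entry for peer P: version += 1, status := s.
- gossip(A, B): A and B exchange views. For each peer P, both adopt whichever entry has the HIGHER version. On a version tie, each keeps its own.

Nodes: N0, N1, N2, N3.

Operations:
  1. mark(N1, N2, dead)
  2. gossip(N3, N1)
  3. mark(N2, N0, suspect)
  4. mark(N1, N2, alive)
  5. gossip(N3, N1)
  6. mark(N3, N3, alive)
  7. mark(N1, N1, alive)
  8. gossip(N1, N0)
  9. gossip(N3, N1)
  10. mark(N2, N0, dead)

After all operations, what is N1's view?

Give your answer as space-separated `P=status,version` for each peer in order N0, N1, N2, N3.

Answer: N0=alive,0 N1=alive,1 N2=alive,2 N3=alive,1

Derivation:
Op 1: N1 marks N2=dead -> (dead,v1)
Op 2: gossip N3<->N1 -> N3.N0=(alive,v0) N3.N1=(alive,v0) N3.N2=(dead,v1) N3.N3=(alive,v0) | N1.N0=(alive,v0) N1.N1=(alive,v0) N1.N2=(dead,v1) N1.N3=(alive,v0)
Op 3: N2 marks N0=suspect -> (suspect,v1)
Op 4: N1 marks N2=alive -> (alive,v2)
Op 5: gossip N3<->N1 -> N3.N0=(alive,v0) N3.N1=(alive,v0) N3.N2=(alive,v2) N3.N3=(alive,v0) | N1.N0=(alive,v0) N1.N1=(alive,v0) N1.N2=(alive,v2) N1.N3=(alive,v0)
Op 6: N3 marks N3=alive -> (alive,v1)
Op 7: N1 marks N1=alive -> (alive,v1)
Op 8: gossip N1<->N0 -> N1.N0=(alive,v0) N1.N1=(alive,v1) N1.N2=(alive,v2) N1.N3=(alive,v0) | N0.N0=(alive,v0) N0.N1=(alive,v1) N0.N2=(alive,v2) N0.N3=(alive,v0)
Op 9: gossip N3<->N1 -> N3.N0=(alive,v0) N3.N1=(alive,v1) N3.N2=(alive,v2) N3.N3=(alive,v1) | N1.N0=(alive,v0) N1.N1=(alive,v1) N1.N2=(alive,v2) N1.N3=(alive,v1)
Op 10: N2 marks N0=dead -> (dead,v2)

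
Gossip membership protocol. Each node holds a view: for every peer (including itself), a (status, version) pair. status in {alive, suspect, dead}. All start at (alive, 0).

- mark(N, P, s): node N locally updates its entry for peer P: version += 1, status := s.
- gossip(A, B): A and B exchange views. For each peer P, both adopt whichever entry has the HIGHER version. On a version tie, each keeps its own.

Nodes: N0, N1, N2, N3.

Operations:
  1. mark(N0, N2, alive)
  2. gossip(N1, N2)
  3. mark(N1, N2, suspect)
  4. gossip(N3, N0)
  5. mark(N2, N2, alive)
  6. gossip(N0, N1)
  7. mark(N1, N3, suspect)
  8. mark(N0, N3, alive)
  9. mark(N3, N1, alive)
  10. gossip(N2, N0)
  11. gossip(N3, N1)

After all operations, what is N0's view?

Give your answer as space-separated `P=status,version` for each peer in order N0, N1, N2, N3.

Answer: N0=alive,0 N1=alive,0 N2=alive,1 N3=alive,1

Derivation:
Op 1: N0 marks N2=alive -> (alive,v1)
Op 2: gossip N1<->N2 -> N1.N0=(alive,v0) N1.N1=(alive,v0) N1.N2=(alive,v0) N1.N3=(alive,v0) | N2.N0=(alive,v0) N2.N1=(alive,v0) N2.N2=(alive,v0) N2.N3=(alive,v0)
Op 3: N1 marks N2=suspect -> (suspect,v1)
Op 4: gossip N3<->N0 -> N3.N0=(alive,v0) N3.N1=(alive,v0) N3.N2=(alive,v1) N3.N3=(alive,v0) | N0.N0=(alive,v0) N0.N1=(alive,v0) N0.N2=(alive,v1) N0.N3=(alive,v0)
Op 5: N2 marks N2=alive -> (alive,v1)
Op 6: gossip N0<->N1 -> N0.N0=(alive,v0) N0.N1=(alive,v0) N0.N2=(alive,v1) N0.N3=(alive,v0) | N1.N0=(alive,v0) N1.N1=(alive,v0) N1.N2=(suspect,v1) N1.N3=(alive,v0)
Op 7: N1 marks N3=suspect -> (suspect,v1)
Op 8: N0 marks N3=alive -> (alive,v1)
Op 9: N3 marks N1=alive -> (alive,v1)
Op 10: gossip N2<->N0 -> N2.N0=(alive,v0) N2.N1=(alive,v0) N2.N2=(alive,v1) N2.N3=(alive,v1) | N0.N0=(alive,v0) N0.N1=(alive,v0) N0.N2=(alive,v1) N0.N3=(alive,v1)
Op 11: gossip N3<->N1 -> N3.N0=(alive,v0) N3.N1=(alive,v1) N3.N2=(alive,v1) N3.N3=(suspect,v1) | N1.N0=(alive,v0) N1.N1=(alive,v1) N1.N2=(suspect,v1) N1.N3=(suspect,v1)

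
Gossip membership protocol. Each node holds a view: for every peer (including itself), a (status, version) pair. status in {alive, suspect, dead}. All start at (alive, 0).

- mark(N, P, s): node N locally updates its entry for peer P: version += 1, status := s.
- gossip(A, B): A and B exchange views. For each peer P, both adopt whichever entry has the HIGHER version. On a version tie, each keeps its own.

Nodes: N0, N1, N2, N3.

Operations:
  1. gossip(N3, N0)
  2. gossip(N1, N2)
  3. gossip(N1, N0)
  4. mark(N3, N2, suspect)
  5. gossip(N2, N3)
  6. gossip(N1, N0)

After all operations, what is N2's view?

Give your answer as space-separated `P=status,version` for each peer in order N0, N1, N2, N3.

Op 1: gossip N3<->N0 -> N3.N0=(alive,v0) N3.N1=(alive,v0) N3.N2=(alive,v0) N3.N3=(alive,v0) | N0.N0=(alive,v0) N0.N1=(alive,v0) N0.N2=(alive,v0) N0.N3=(alive,v0)
Op 2: gossip N1<->N2 -> N1.N0=(alive,v0) N1.N1=(alive,v0) N1.N2=(alive,v0) N1.N3=(alive,v0) | N2.N0=(alive,v0) N2.N1=(alive,v0) N2.N2=(alive,v0) N2.N3=(alive,v0)
Op 3: gossip N1<->N0 -> N1.N0=(alive,v0) N1.N1=(alive,v0) N1.N2=(alive,v0) N1.N3=(alive,v0) | N0.N0=(alive,v0) N0.N1=(alive,v0) N0.N2=(alive,v0) N0.N3=(alive,v0)
Op 4: N3 marks N2=suspect -> (suspect,v1)
Op 5: gossip N2<->N3 -> N2.N0=(alive,v0) N2.N1=(alive,v0) N2.N2=(suspect,v1) N2.N3=(alive,v0) | N3.N0=(alive,v0) N3.N1=(alive,v0) N3.N2=(suspect,v1) N3.N3=(alive,v0)
Op 6: gossip N1<->N0 -> N1.N0=(alive,v0) N1.N1=(alive,v0) N1.N2=(alive,v0) N1.N3=(alive,v0) | N0.N0=(alive,v0) N0.N1=(alive,v0) N0.N2=(alive,v0) N0.N3=(alive,v0)

Answer: N0=alive,0 N1=alive,0 N2=suspect,1 N3=alive,0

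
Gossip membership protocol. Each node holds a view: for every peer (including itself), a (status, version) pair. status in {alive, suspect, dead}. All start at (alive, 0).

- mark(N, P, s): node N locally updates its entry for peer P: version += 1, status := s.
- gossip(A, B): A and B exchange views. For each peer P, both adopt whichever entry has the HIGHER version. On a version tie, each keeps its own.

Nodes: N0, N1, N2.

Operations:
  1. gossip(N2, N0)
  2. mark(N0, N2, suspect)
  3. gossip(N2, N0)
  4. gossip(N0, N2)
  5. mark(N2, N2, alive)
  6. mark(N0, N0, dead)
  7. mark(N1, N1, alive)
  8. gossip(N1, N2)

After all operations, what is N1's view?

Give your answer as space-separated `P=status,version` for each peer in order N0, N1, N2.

Answer: N0=alive,0 N1=alive,1 N2=alive,2

Derivation:
Op 1: gossip N2<->N0 -> N2.N0=(alive,v0) N2.N1=(alive,v0) N2.N2=(alive,v0) | N0.N0=(alive,v0) N0.N1=(alive,v0) N0.N2=(alive,v0)
Op 2: N0 marks N2=suspect -> (suspect,v1)
Op 3: gossip N2<->N0 -> N2.N0=(alive,v0) N2.N1=(alive,v0) N2.N2=(suspect,v1) | N0.N0=(alive,v0) N0.N1=(alive,v0) N0.N2=(suspect,v1)
Op 4: gossip N0<->N2 -> N0.N0=(alive,v0) N0.N1=(alive,v0) N0.N2=(suspect,v1) | N2.N0=(alive,v0) N2.N1=(alive,v0) N2.N2=(suspect,v1)
Op 5: N2 marks N2=alive -> (alive,v2)
Op 6: N0 marks N0=dead -> (dead,v1)
Op 7: N1 marks N1=alive -> (alive,v1)
Op 8: gossip N1<->N2 -> N1.N0=(alive,v0) N1.N1=(alive,v1) N1.N2=(alive,v2) | N2.N0=(alive,v0) N2.N1=(alive,v1) N2.N2=(alive,v2)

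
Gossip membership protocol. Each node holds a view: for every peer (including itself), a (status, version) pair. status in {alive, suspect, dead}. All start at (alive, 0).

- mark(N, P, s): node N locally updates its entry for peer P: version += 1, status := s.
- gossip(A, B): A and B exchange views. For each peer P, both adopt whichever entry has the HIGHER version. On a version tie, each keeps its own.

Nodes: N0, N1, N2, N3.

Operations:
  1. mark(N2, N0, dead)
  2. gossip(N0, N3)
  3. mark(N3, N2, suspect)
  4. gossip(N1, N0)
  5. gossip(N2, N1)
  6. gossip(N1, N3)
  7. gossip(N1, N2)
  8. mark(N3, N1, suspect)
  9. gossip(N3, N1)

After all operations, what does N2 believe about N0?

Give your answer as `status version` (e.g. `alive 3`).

Answer: dead 1

Derivation:
Op 1: N2 marks N0=dead -> (dead,v1)
Op 2: gossip N0<->N3 -> N0.N0=(alive,v0) N0.N1=(alive,v0) N0.N2=(alive,v0) N0.N3=(alive,v0) | N3.N0=(alive,v0) N3.N1=(alive,v0) N3.N2=(alive,v0) N3.N3=(alive,v0)
Op 3: N3 marks N2=suspect -> (suspect,v1)
Op 4: gossip N1<->N0 -> N1.N0=(alive,v0) N1.N1=(alive,v0) N1.N2=(alive,v0) N1.N3=(alive,v0) | N0.N0=(alive,v0) N0.N1=(alive,v0) N0.N2=(alive,v0) N0.N3=(alive,v0)
Op 5: gossip N2<->N1 -> N2.N0=(dead,v1) N2.N1=(alive,v0) N2.N2=(alive,v0) N2.N3=(alive,v0) | N1.N0=(dead,v1) N1.N1=(alive,v0) N1.N2=(alive,v0) N1.N3=(alive,v0)
Op 6: gossip N1<->N3 -> N1.N0=(dead,v1) N1.N1=(alive,v0) N1.N2=(suspect,v1) N1.N3=(alive,v0) | N3.N0=(dead,v1) N3.N1=(alive,v0) N3.N2=(suspect,v1) N3.N3=(alive,v0)
Op 7: gossip N1<->N2 -> N1.N0=(dead,v1) N1.N1=(alive,v0) N1.N2=(suspect,v1) N1.N3=(alive,v0) | N2.N0=(dead,v1) N2.N1=(alive,v0) N2.N2=(suspect,v1) N2.N3=(alive,v0)
Op 8: N3 marks N1=suspect -> (suspect,v1)
Op 9: gossip N3<->N1 -> N3.N0=(dead,v1) N3.N1=(suspect,v1) N3.N2=(suspect,v1) N3.N3=(alive,v0) | N1.N0=(dead,v1) N1.N1=(suspect,v1) N1.N2=(suspect,v1) N1.N3=(alive,v0)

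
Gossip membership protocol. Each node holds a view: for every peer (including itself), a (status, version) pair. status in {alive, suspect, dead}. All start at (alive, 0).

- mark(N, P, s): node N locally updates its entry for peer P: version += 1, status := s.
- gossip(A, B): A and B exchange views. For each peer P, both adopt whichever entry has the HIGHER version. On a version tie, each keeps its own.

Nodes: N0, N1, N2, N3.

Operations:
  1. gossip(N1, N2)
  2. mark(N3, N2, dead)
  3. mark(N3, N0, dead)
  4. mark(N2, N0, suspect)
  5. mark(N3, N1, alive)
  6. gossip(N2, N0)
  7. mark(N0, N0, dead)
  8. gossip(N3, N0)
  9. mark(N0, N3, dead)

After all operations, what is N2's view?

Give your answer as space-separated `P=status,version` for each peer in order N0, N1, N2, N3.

Op 1: gossip N1<->N2 -> N1.N0=(alive,v0) N1.N1=(alive,v0) N1.N2=(alive,v0) N1.N3=(alive,v0) | N2.N0=(alive,v0) N2.N1=(alive,v0) N2.N2=(alive,v0) N2.N3=(alive,v0)
Op 2: N3 marks N2=dead -> (dead,v1)
Op 3: N3 marks N0=dead -> (dead,v1)
Op 4: N2 marks N0=suspect -> (suspect,v1)
Op 5: N3 marks N1=alive -> (alive,v1)
Op 6: gossip N2<->N0 -> N2.N0=(suspect,v1) N2.N1=(alive,v0) N2.N2=(alive,v0) N2.N3=(alive,v0) | N0.N0=(suspect,v1) N0.N1=(alive,v0) N0.N2=(alive,v0) N0.N3=(alive,v0)
Op 7: N0 marks N0=dead -> (dead,v2)
Op 8: gossip N3<->N0 -> N3.N0=(dead,v2) N3.N1=(alive,v1) N3.N2=(dead,v1) N3.N3=(alive,v0) | N0.N0=(dead,v2) N0.N1=(alive,v1) N0.N2=(dead,v1) N0.N3=(alive,v0)
Op 9: N0 marks N3=dead -> (dead,v1)

Answer: N0=suspect,1 N1=alive,0 N2=alive,0 N3=alive,0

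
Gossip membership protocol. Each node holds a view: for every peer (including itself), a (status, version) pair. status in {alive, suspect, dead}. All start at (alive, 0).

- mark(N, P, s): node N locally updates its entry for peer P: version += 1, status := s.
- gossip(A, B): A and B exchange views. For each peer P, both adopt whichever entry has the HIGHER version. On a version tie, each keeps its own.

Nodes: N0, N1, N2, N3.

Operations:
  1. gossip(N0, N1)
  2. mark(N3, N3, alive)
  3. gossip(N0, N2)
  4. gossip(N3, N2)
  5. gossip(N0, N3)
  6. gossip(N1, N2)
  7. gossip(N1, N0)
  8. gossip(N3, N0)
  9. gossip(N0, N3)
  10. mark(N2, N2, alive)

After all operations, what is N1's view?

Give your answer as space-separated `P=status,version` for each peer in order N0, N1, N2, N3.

Answer: N0=alive,0 N1=alive,0 N2=alive,0 N3=alive,1

Derivation:
Op 1: gossip N0<->N1 -> N0.N0=(alive,v0) N0.N1=(alive,v0) N0.N2=(alive,v0) N0.N3=(alive,v0) | N1.N0=(alive,v0) N1.N1=(alive,v0) N1.N2=(alive,v0) N1.N3=(alive,v0)
Op 2: N3 marks N3=alive -> (alive,v1)
Op 3: gossip N0<->N2 -> N0.N0=(alive,v0) N0.N1=(alive,v0) N0.N2=(alive,v0) N0.N3=(alive,v0) | N2.N0=(alive,v0) N2.N1=(alive,v0) N2.N2=(alive,v0) N2.N3=(alive,v0)
Op 4: gossip N3<->N2 -> N3.N0=(alive,v0) N3.N1=(alive,v0) N3.N2=(alive,v0) N3.N3=(alive,v1) | N2.N0=(alive,v0) N2.N1=(alive,v0) N2.N2=(alive,v0) N2.N3=(alive,v1)
Op 5: gossip N0<->N3 -> N0.N0=(alive,v0) N0.N1=(alive,v0) N0.N2=(alive,v0) N0.N3=(alive,v1) | N3.N0=(alive,v0) N3.N1=(alive,v0) N3.N2=(alive,v0) N3.N3=(alive,v1)
Op 6: gossip N1<->N2 -> N1.N0=(alive,v0) N1.N1=(alive,v0) N1.N2=(alive,v0) N1.N3=(alive,v1) | N2.N0=(alive,v0) N2.N1=(alive,v0) N2.N2=(alive,v0) N2.N3=(alive,v1)
Op 7: gossip N1<->N0 -> N1.N0=(alive,v0) N1.N1=(alive,v0) N1.N2=(alive,v0) N1.N3=(alive,v1) | N0.N0=(alive,v0) N0.N1=(alive,v0) N0.N2=(alive,v0) N0.N3=(alive,v1)
Op 8: gossip N3<->N0 -> N3.N0=(alive,v0) N3.N1=(alive,v0) N3.N2=(alive,v0) N3.N3=(alive,v1) | N0.N0=(alive,v0) N0.N1=(alive,v0) N0.N2=(alive,v0) N0.N3=(alive,v1)
Op 9: gossip N0<->N3 -> N0.N0=(alive,v0) N0.N1=(alive,v0) N0.N2=(alive,v0) N0.N3=(alive,v1) | N3.N0=(alive,v0) N3.N1=(alive,v0) N3.N2=(alive,v0) N3.N3=(alive,v1)
Op 10: N2 marks N2=alive -> (alive,v1)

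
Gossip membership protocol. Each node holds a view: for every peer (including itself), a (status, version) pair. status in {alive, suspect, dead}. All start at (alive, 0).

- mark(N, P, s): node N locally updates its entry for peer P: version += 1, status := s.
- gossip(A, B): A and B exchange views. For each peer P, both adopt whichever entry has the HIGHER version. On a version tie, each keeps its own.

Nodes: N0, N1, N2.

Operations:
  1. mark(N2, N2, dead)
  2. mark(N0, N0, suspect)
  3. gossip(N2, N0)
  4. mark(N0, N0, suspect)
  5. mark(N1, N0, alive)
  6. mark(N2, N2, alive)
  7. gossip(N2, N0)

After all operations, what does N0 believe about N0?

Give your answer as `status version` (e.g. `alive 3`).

Answer: suspect 2

Derivation:
Op 1: N2 marks N2=dead -> (dead,v1)
Op 2: N0 marks N0=suspect -> (suspect,v1)
Op 3: gossip N2<->N0 -> N2.N0=(suspect,v1) N2.N1=(alive,v0) N2.N2=(dead,v1) | N0.N0=(suspect,v1) N0.N1=(alive,v0) N0.N2=(dead,v1)
Op 4: N0 marks N0=suspect -> (suspect,v2)
Op 5: N1 marks N0=alive -> (alive,v1)
Op 6: N2 marks N2=alive -> (alive,v2)
Op 7: gossip N2<->N0 -> N2.N0=(suspect,v2) N2.N1=(alive,v0) N2.N2=(alive,v2) | N0.N0=(suspect,v2) N0.N1=(alive,v0) N0.N2=(alive,v2)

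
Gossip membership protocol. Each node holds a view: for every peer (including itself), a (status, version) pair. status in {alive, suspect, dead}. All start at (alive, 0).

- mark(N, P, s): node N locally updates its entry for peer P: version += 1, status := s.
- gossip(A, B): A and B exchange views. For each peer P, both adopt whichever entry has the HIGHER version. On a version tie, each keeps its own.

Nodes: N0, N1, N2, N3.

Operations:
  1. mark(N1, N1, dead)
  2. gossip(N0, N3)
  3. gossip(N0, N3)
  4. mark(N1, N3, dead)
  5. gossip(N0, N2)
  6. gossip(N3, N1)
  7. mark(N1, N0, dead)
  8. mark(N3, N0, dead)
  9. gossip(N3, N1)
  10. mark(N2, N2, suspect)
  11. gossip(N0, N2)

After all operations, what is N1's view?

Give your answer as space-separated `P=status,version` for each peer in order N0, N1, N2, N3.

Answer: N0=dead,1 N1=dead,1 N2=alive,0 N3=dead,1

Derivation:
Op 1: N1 marks N1=dead -> (dead,v1)
Op 2: gossip N0<->N3 -> N0.N0=(alive,v0) N0.N1=(alive,v0) N0.N2=(alive,v0) N0.N3=(alive,v0) | N3.N0=(alive,v0) N3.N1=(alive,v0) N3.N2=(alive,v0) N3.N3=(alive,v0)
Op 3: gossip N0<->N3 -> N0.N0=(alive,v0) N0.N1=(alive,v0) N0.N2=(alive,v0) N0.N3=(alive,v0) | N3.N0=(alive,v0) N3.N1=(alive,v0) N3.N2=(alive,v0) N3.N3=(alive,v0)
Op 4: N1 marks N3=dead -> (dead,v1)
Op 5: gossip N0<->N2 -> N0.N0=(alive,v0) N0.N1=(alive,v0) N0.N2=(alive,v0) N0.N3=(alive,v0) | N2.N0=(alive,v0) N2.N1=(alive,v0) N2.N2=(alive,v0) N2.N3=(alive,v0)
Op 6: gossip N3<->N1 -> N3.N0=(alive,v0) N3.N1=(dead,v1) N3.N2=(alive,v0) N3.N3=(dead,v1) | N1.N0=(alive,v0) N1.N1=(dead,v1) N1.N2=(alive,v0) N1.N3=(dead,v1)
Op 7: N1 marks N0=dead -> (dead,v1)
Op 8: N3 marks N0=dead -> (dead,v1)
Op 9: gossip N3<->N1 -> N3.N0=(dead,v1) N3.N1=(dead,v1) N3.N2=(alive,v0) N3.N3=(dead,v1) | N1.N0=(dead,v1) N1.N1=(dead,v1) N1.N2=(alive,v0) N1.N3=(dead,v1)
Op 10: N2 marks N2=suspect -> (suspect,v1)
Op 11: gossip N0<->N2 -> N0.N0=(alive,v0) N0.N1=(alive,v0) N0.N2=(suspect,v1) N0.N3=(alive,v0) | N2.N0=(alive,v0) N2.N1=(alive,v0) N2.N2=(suspect,v1) N2.N3=(alive,v0)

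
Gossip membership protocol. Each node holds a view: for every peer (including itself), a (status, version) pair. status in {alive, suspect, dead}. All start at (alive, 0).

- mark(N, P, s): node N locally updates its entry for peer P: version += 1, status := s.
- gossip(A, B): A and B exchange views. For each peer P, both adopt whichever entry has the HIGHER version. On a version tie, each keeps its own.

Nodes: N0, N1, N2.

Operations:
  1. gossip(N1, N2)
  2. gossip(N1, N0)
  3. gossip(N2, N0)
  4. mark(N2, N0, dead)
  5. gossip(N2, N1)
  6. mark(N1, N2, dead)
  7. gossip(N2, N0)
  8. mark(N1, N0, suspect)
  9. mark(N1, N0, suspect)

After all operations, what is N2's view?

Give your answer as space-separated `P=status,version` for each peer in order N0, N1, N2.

Op 1: gossip N1<->N2 -> N1.N0=(alive,v0) N1.N1=(alive,v0) N1.N2=(alive,v0) | N2.N0=(alive,v0) N2.N1=(alive,v0) N2.N2=(alive,v0)
Op 2: gossip N1<->N0 -> N1.N0=(alive,v0) N1.N1=(alive,v0) N1.N2=(alive,v0) | N0.N0=(alive,v0) N0.N1=(alive,v0) N0.N2=(alive,v0)
Op 3: gossip N2<->N0 -> N2.N0=(alive,v0) N2.N1=(alive,v0) N2.N2=(alive,v0) | N0.N0=(alive,v0) N0.N1=(alive,v0) N0.N2=(alive,v0)
Op 4: N2 marks N0=dead -> (dead,v1)
Op 5: gossip N2<->N1 -> N2.N0=(dead,v1) N2.N1=(alive,v0) N2.N2=(alive,v0) | N1.N0=(dead,v1) N1.N1=(alive,v0) N1.N2=(alive,v0)
Op 6: N1 marks N2=dead -> (dead,v1)
Op 7: gossip N2<->N0 -> N2.N0=(dead,v1) N2.N1=(alive,v0) N2.N2=(alive,v0) | N0.N0=(dead,v1) N0.N1=(alive,v0) N0.N2=(alive,v0)
Op 8: N1 marks N0=suspect -> (suspect,v2)
Op 9: N1 marks N0=suspect -> (suspect,v3)

Answer: N0=dead,1 N1=alive,0 N2=alive,0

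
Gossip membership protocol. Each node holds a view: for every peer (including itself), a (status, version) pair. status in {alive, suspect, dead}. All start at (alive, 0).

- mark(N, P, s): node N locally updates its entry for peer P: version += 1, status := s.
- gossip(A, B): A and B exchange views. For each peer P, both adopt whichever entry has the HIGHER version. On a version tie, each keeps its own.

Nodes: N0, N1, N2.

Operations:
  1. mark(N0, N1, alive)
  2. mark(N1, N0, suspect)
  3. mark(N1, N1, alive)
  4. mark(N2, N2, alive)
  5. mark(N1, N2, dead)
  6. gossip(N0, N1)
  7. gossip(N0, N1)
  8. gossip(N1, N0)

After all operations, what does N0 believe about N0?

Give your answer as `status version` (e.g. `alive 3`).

Answer: suspect 1

Derivation:
Op 1: N0 marks N1=alive -> (alive,v1)
Op 2: N1 marks N0=suspect -> (suspect,v1)
Op 3: N1 marks N1=alive -> (alive,v1)
Op 4: N2 marks N2=alive -> (alive,v1)
Op 5: N1 marks N2=dead -> (dead,v1)
Op 6: gossip N0<->N1 -> N0.N0=(suspect,v1) N0.N1=(alive,v1) N0.N2=(dead,v1) | N1.N0=(suspect,v1) N1.N1=(alive,v1) N1.N2=(dead,v1)
Op 7: gossip N0<->N1 -> N0.N0=(suspect,v1) N0.N1=(alive,v1) N0.N2=(dead,v1) | N1.N0=(suspect,v1) N1.N1=(alive,v1) N1.N2=(dead,v1)
Op 8: gossip N1<->N0 -> N1.N0=(suspect,v1) N1.N1=(alive,v1) N1.N2=(dead,v1) | N0.N0=(suspect,v1) N0.N1=(alive,v1) N0.N2=(dead,v1)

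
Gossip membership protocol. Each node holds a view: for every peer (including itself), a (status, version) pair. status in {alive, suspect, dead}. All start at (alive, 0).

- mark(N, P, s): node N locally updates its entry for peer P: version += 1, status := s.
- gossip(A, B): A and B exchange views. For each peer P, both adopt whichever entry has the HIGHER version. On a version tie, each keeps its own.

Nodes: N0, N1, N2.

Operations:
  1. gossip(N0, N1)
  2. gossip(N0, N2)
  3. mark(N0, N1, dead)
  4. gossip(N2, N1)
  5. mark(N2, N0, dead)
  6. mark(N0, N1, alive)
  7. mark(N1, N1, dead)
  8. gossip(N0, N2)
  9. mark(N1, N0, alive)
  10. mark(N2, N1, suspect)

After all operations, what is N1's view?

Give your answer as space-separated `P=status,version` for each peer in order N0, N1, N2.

Answer: N0=alive,1 N1=dead,1 N2=alive,0

Derivation:
Op 1: gossip N0<->N1 -> N0.N0=(alive,v0) N0.N1=(alive,v0) N0.N2=(alive,v0) | N1.N0=(alive,v0) N1.N1=(alive,v0) N1.N2=(alive,v0)
Op 2: gossip N0<->N2 -> N0.N0=(alive,v0) N0.N1=(alive,v0) N0.N2=(alive,v0) | N2.N0=(alive,v0) N2.N1=(alive,v0) N2.N2=(alive,v0)
Op 3: N0 marks N1=dead -> (dead,v1)
Op 4: gossip N2<->N1 -> N2.N0=(alive,v0) N2.N1=(alive,v0) N2.N2=(alive,v0) | N1.N0=(alive,v0) N1.N1=(alive,v0) N1.N2=(alive,v0)
Op 5: N2 marks N0=dead -> (dead,v1)
Op 6: N0 marks N1=alive -> (alive,v2)
Op 7: N1 marks N1=dead -> (dead,v1)
Op 8: gossip N0<->N2 -> N0.N0=(dead,v1) N0.N1=(alive,v2) N0.N2=(alive,v0) | N2.N0=(dead,v1) N2.N1=(alive,v2) N2.N2=(alive,v0)
Op 9: N1 marks N0=alive -> (alive,v1)
Op 10: N2 marks N1=suspect -> (suspect,v3)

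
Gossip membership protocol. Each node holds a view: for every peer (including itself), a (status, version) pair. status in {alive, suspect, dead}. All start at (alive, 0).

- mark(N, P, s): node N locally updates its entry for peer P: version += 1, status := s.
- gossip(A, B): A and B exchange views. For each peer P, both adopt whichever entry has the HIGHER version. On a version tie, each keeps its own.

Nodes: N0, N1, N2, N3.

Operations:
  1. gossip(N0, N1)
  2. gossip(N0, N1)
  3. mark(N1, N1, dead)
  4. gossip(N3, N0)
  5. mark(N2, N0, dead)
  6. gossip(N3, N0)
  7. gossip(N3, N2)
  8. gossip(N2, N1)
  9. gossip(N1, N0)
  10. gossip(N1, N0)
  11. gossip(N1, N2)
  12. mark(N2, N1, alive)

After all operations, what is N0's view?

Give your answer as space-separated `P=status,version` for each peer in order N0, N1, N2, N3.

Answer: N0=dead,1 N1=dead,1 N2=alive,0 N3=alive,0

Derivation:
Op 1: gossip N0<->N1 -> N0.N0=(alive,v0) N0.N1=(alive,v0) N0.N2=(alive,v0) N0.N3=(alive,v0) | N1.N0=(alive,v0) N1.N1=(alive,v0) N1.N2=(alive,v0) N1.N3=(alive,v0)
Op 2: gossip N0<->N1 -> N0.N0=(alive,v0) N0.N1=(alive,v0) N0.N2=(alive,v0) N0.N3=(alive,v0) | N1.N0=(alive,v0) N1.N1=(alive,v0) N1.N2=(alive,v0) N1.N3=(alive,v0)
Op 3: N1 marks N1=dead -> (dead,v1)
Op 4: gossip N3<->N0 -> N3.N0=(alive,v0) N3.N1=(alive,v0) N3.N2=(alive,v0) N3.N3=(alive,v0) | N0.N0=(alive,v0) N0.N1=(alive,v0) N0.N2=(alive,v0) N0.N3=(alive,v0)
Op 5: N2 marks N0=dead -> (dead,v1)
Op 6: gossip N3<->N0 -> N3.N0=(alive,v0) N3.N1=(alive,v0) N3.N2=(alive,v0) N3.N3=(alive,v0) | N0.N0=(alive,v0) N0.N1=(alive,v0) N0.N2=(alive,v0) N0.N3=(alive,v0)
Op 7: gossip N3<->N2 -> N3.N0=(dead,v1) N3.N1=(alive,v0) N3.N2=(alive,v0) N3.N3=(alive,v0) | N2.N0=(dead,v1) N2.N1=(alive,v0) N2.N2=(alive,v0) N2.N3=(alive,v0)
Op 8: gossip N2<->N1 -> N2.N0=(dead,v1) N2.N1=(dead,v1) N2.N2=(alive,v0) N2.N3=(alive,v0) | N1.N0=(dead,v1) N1.N1=(dead,v1) N1.N2=(alive,v0) N1.N3=(alive,v0)
Op 9: gossip N1<->N0 -> N1.N0=(dead,v1) N1.N1=(dead,v1) N1.N2=(alive,v0) N1.N3=(alive,v0) | N0.N0=(dead,v1) N0.N1=(dead,v1) N0.N2=(alive,v0) N0.N3=(alive,v0)
Op 10: gossip N1<->N0 -> N1.N0=(dead,v1) N1.N1=(dead,v1) N1.N2=(alive,v0) N1.N3=(alive,v0) | N0.N0=(dead,v1) N0.N1=(dead,v1) N0.N2=(alive,v0) N0.N3=(alive,v0)
Op 11: gossip N1<->N2 -> N1.N0=(dead,v1) N1.N1=(dead,v1) N1.N2=(alive,v0) N1.N3=(alive,v0) | N2.N0=(dead,v1) N2.N1=(dead,v1) N2.N2=(alive,v0) N2.N3=(alive,v0)
Op 12: N2 marks N1=alive -> (alive,v2)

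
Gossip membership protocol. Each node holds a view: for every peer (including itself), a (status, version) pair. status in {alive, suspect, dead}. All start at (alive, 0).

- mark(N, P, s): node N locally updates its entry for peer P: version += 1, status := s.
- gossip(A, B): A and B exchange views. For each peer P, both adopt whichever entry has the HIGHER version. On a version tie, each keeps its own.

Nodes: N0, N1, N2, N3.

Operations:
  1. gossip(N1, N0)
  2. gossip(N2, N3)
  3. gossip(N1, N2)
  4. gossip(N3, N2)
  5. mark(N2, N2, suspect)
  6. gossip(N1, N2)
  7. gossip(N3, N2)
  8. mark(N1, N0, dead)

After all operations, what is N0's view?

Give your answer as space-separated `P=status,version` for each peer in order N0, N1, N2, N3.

Op 1: gossip N1<->N0 -> N1.N0=(alive,v0) N1.N1=(alive,v0) N1.N2=(alive,v0) N1.N3=(alive,v0) | N0.N0=(alive,v0) N0.N1=(alive,v0) N0.N2=(alive,v0) N0.N3=(alive,v0)
Op 2: gossip N2<->N3 -> N2.N0=(alive,v0) N2.N1=(alive,v0) N2.N2=(alive,v0) N2.N3=(alive,v0) | N3.N0=(alive,v0) N3.N1=(alive,v0) N3.N2=(alive,v0) N3.N3=(alive,v0)
Op 3: gossip N1<->N2 -> N1.N0=(alive,v0) N1.N1=(alive,v0) N1.N2=(alive,v0) N1.N3=(alive,v0) | N2.N0=(alive,v0) N2.N1=(alive,v0) N2.N2=(alive,v0) N2.N3=(alive,v0)
Op 4: gossip N3<->N2 -> N3.N0=(alive,v0) N3.N1=(alive,v0) N3.N2=(alive,v0) N3.N3=(alive,v0) | N2.N0=(alive,v0) N2.N1=(alive,v0) N2.N2=(alive,v0) N2.N3=(alive,v0)
Op 5: N2 marks N2=suspect -> (suspect,v1)
Op 6: gossip N1<->N2 -> N1.N0=(alive,v0) N1.N1=(alive,v0) N1.N2=(suspect,v1) N1.N3=(alive,v0) | N2.N0=(alive,v0) N2.N1=(alive,v0) N2.N2=(suspect,v1) N2.N3=(alive,v0)
Op 7: gossip N3<->N2 -> N3.N0=(alive,v0) N3.N1=(alive,v0) N3.N2=(suspect,v1) N3.N3=(alive,v0) | N2.N0=(alive,v0) N2.N1=(alive,v0) N2.N2=(suspect,v1) N2.N3=(alive,v0)
Op 8: N1 marks N0=dead -> (dead,v1)

Answer: N0=alive,0 N1=alive,0 N2=alive,0 N3=alive,0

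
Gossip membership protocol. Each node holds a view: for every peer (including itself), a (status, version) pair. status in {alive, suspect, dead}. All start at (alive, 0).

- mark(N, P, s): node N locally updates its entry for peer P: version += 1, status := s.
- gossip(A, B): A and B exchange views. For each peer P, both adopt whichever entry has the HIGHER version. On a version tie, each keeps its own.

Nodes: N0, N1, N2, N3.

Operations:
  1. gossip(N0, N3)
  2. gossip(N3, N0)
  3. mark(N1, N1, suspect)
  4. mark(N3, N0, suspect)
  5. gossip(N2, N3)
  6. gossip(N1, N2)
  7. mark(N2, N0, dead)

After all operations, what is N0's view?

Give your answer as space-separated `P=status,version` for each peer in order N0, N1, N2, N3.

Answer: N0=alive,0 N1=alive,0 N2=alive,0 N3=alive,0

Derivation:
Op 1: gossip N0<->N3 -> N0.N0=(alive,v0) N0.N1=(alive,v0) N0.N2=(alive,v0) N0.N3=(alive,v0) | N3.N0=(alive,v0) N3.N1=(alive,v0) N3.N2=(alive,v0) N3.N3=(alive,v0)
Op 2: gossip N3<->N0 -> N3.N0=(alive,v0) N3.N1=(alive,v0) N3.N2=(alive,v0) N3.N3=(alive,v0) | N0.N0=(alive,v0) N0.N1=(alive,v0) N0.N2=(alive,v0) N0.N3=(alive,v0)
Op 3: N1 marks N1=suspect -> (suspect,v1)
Op 4: N3 marks N0=suspect -> (suspect,v1)
Op 5: gossip N2<->N3 -> N2.N0=(suspect,v1) N2.N1=(alive,v0) N2.N2=(alive,v0) N2.N3=(alive,v0) | N3.N0=(suspect,v1) N3.N1=(alive,v0) N3.N2=(alive,v0) N3.N3=(alive,v0)
Op 6: gossip N1<->N2 -> N1.N0=(suspect,v1) N1.N1=(suspect,v1) N1.N2=(alive,v0) N1.N3=(alive,v0) | N2.N0=(suspect,v1) N2.N1=(suspect,v1) N2.N2=(alive,v0) N2.N3=(alive,v0)
Op 7: N2 marks N0=dead -> (dead,v2)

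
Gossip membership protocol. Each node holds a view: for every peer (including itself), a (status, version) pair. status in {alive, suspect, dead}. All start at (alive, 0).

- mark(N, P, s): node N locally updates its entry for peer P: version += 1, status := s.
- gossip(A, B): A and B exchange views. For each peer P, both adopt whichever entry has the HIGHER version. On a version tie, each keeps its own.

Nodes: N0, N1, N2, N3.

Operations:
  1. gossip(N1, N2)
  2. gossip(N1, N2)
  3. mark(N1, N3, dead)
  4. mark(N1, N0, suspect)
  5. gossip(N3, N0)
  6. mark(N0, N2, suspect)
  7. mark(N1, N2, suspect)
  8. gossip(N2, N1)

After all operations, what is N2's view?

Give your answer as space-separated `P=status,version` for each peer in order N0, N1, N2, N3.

Answer: N0=suspect,1 N1=alive,0 N2=suspect,1 N3=dead,1

Derivation:
Op 1: gossip N1<->N2 -> N1.N0=(alive,v0) N1.N1=(alive,v0) N1.N2=(alive,v0) N1.N3=(alive,v0) | N2.N0=(alive,v0) N2.N1=(alive,v0) N2.N2=(alive,v0) N2.N3=(alive,v0)
Op 2: gossip N1<->N2 -> N1.N0=(alive,v0) N1.N1=(alive,v0) N1.N2=(alive,v0) N1.N3=(alive,v0) | N2.N0=(alive,v0) N2.N1=(alive,v0) N2.N2=(alive,v0) N2.N3=(alive,v0)
Op 3: N1 marks N3=dead -> (dead,v1)
Op 4: N1 marks N0=suspect -> (suspect,v1)
Op 5: gossip N3<->N0 -> N3.N0=(alive,v0) N3.N1=(alive,v0) N3.N2=(alive,v0) N3.N3=(alive,v0) | N0.N0=(alive,v0) N0.N1=(alive,v0) N0.N2=(alive,v0) N0.N3=(alive,v0)
Op 6: N0 marks N2=suspect -> (suspect,v1)
Op 7: N1 marks N2=suspect -> (suspect,v1)
Op 8: gossip N2<->N1 -> N2.N0=(suspect,v1) N2.N1=(alive,v0) N2.N2=(suspect,v1) N2.N3=(dead,v1) | N1.N0=(suspect,v1) N1.N1=(alive,v0) N1.N2=(suspect,v1) N1.N3=(dead,v1)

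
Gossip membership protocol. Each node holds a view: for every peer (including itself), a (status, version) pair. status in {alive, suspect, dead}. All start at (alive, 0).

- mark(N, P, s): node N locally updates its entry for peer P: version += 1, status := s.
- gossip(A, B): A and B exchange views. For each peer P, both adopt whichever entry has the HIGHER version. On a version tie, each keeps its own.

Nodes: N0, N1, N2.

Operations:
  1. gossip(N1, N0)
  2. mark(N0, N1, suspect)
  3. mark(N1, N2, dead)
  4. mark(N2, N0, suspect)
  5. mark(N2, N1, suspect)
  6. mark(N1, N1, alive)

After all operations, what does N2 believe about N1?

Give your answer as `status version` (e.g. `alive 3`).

Op 1: gossip N1<->N0 -> N1.N0=(alive,v0) N1.N1=(alive,v0) N1.N2=(alive,v0) | N0.N0=(alive,v0) N0.N1=(alive,v0) N0.N2=(alive,v0)
Op 2: N0 marks N1=suspect -> (suspect,v1)
Op 3: N1 marks N2=dead -> (dead,v1)
Op 4: N2 marks N0=suspect -> (suspect,v1)
Op 5: N2 marks N1=suspect -> (suspect,v1)
Op 6: N1 marks N1=alive -> (alive,v1)

Answer: suspect 1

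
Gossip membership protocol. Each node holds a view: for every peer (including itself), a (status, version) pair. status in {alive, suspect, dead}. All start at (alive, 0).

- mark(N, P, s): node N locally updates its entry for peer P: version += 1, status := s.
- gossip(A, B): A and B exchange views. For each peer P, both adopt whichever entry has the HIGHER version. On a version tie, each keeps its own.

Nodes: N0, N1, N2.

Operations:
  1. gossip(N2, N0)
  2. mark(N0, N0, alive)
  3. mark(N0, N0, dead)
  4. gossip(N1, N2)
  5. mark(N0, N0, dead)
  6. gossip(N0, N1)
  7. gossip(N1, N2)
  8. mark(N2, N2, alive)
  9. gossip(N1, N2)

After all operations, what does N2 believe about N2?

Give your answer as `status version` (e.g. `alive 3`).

Answer: alive 1

Derivation:
Op 1: gossip N2<->N0 -> N2.N0=(alive,v0) N2.N1=(alive,v0) N2.N2=(alive,v0) | N0.N0=(alive,v0) N0.N1=(alive,v0) N0.N2=(alive,v0)
Op 2: N0 marks N0=alive -> (alive,v1)
Op 3: N0 marks N0=dead -> (dead,v2)
Op 4: gossip N1<->N2 -> N1.N0=(alive,v0) N1.N1=(alive,v0) N1.N2=(alive,v0) | N2.N0=(alive,v0) N2.N1=(alive,v0) N2.N2=(alive,v0)
Op 5: N0 marks N0=dead -> (dead,v3)
Op 6: gossip N0<->N1 -> N0.N0=(dead,v3) N0.N1=(alive,v0) N0.N2=(alive,v0) | N1.N0=(dead,v3) N1.N1=(alive,v0) N1.N2=(alive,v0)
Op 7: gossip N1<->N2 -> N1.N0=(dead,v3) N1.N1=(alive,v0) N1.N2=(alive,v0) | N2.N0=(dead,v3) N2.N1=(alive,v0) N2.N2=(alive,v0)
Op 8: N2 marks N2=alive -> (alive,v1)
Op 9: gossip N1<->N2 -> N1.N0=(dead,v3) N1.N1=(alive,v0) N1.N2=(alive,v1) | N2.N0=(dead,v3) N2.N1=(alive,v0) N2.N2=(alive,v1)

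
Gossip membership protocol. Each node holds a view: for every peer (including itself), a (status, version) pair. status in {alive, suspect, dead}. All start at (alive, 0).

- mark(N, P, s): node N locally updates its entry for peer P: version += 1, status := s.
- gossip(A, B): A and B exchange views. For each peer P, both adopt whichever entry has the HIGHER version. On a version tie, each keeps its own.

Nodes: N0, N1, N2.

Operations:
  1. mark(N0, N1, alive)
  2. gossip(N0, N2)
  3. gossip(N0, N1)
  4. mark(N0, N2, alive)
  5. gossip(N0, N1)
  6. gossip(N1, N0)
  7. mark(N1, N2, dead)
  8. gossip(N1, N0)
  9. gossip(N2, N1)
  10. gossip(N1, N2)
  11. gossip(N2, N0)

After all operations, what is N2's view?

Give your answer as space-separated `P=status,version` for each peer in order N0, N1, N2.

Answer: N0=alive,0 N1=alive,1 N2=dead,2

Derivation:
Op 1: N0 marks N1=alive -> (alive,v1)
Op 2: gossip N0<->N2 -> N0.N0=(alive,v0) N0.N1=(alive,v1) N0.N2=(alive,v0) | N2.N0=(alive,v0) N2.N1=(alive,v1) N2.N2=(alive,v0)
Op 3: gossip N0<->N1 -> N0.N0=(alive,v0) N0.N1=(alive,v1) N0.N2=(alive,v0) | N1.N0=(alive,v0) N1.N1=(alive,v1) N1.N2=(alive,v0)
Op 4: N0 marks N2=alive -> (alive,v1)
Op 5: gossip N0<->N1 -> N0.N0=(alive,v0) N0.N1=(alive,v1) N0.N2=(alive,v1) | N1.N0=(alive,v0) N1.N1=(alive,v1) N1.N2=(alive,v1)
Op 6: gossip N1<->N0 -> N1.N0=(alive,v0) N1.N1=(alive,v1) N1.N2=(alive,v1) | N0.N0=(alive,v0) N0.N1=(alive,v1) N0.N2=(alive,v1)
Op 7: N1 marks N2=dead -> (dead,v2)
Op 8: gossip N1<->N0 -> N1.N0=(alive,v0) N1.N1=(alive,v1) N1.N2=(dead,v2) | N0.N0=(alive,v0) N0.N1=(alive,v1) N0.N2=(dead,v2)
Op 9: gossip N2<->N1 -> N2.N0=(alive,v0) N2.N1=(alive,v1) N2.N2=(dead,v2) | N1.N0=(alive,v0) N1.N1=(alive,v1) N1.N2=(dead,v2)
Op 10: gossip N1<->N2 -> N1.N0=(alive,v0) N1.N1=(alive,v1) N1.N2=(dead,v2) | N2.N0=(alive,v0) N2.N1=(alive,v1) N2.N2=(dead,v2)
Op 11: gossip N2<->N0 -> N2.N0=(alive,v0) N2.N1=(alive,v1) N2.N2=(dead,v2) | N0.N0=(alive,v0) N0.N1=(alive,v1) N0.N2=(dead,v2)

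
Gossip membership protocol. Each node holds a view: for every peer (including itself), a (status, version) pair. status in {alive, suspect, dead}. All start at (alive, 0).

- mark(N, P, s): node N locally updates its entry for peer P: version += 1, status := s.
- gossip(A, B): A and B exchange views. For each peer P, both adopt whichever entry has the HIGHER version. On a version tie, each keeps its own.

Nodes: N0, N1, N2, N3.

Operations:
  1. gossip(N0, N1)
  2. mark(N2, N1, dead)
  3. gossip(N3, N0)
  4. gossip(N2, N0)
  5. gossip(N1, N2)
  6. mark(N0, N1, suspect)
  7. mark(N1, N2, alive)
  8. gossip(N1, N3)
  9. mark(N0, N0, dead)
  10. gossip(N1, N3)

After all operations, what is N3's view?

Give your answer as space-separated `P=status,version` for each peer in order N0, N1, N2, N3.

Answer: N0=alive,0 N1=dead,1 N2=alive,1 N3=alive,0

Derivation:
Op 1: gossip N0<->N1 -> N0.N0=(alive,v0) N0.N1=(alive,v0) N0.N2=(alive,v0) N0.N3=(alive,v0) | N1.N0=(alive,v0) N1.N1=(alive,v0) N1.N2=(alive,v0) N1.N3=(alive,v0)
Op 2: N2 marks N1=dead -> (dead,v1)
Op 3: gossip N3<->N0 -> N3.N0=(alive,v0) N3.N1=(alive,v0) N3.N2=(alive,v0) N3.N3=(alive,v0) | N0.N0=(alive,v0) N0.N1=(alive,v0) N0.N2=(alive,v0) N0.N3=(alive,v0)
Op 4: gossip N2<->N0 -> N2.N0=(alive,v0) N2.N1=(dead,v1) N2.N2=(alive,v0) N2.N3=(alive,v0) | N0.N0=(alive,v0) N0.N1=(dead,v1) N0.N2=(alive,v0) N0.N3=(alive,v0)
Op 5: gossip N1<->N2 -> N1.N0=(alive,v0) N1.N1=(dead,v1) N1.N2=(alive,v0) N1.N3=(alive,v0) | N2.N0=(alive,v0) N2.N1=(dead,v1) N2.N2=(alive,v0) N2.N3=(alive,v0)
Op 6: N0 marks N1=suspect -> (suspect,v2)
Op 7: N1 marks N2=alive -> (alive,v1)
Op 8: gossip N1<->N3 -> N1.N0=(alive,v0) N1.N1=(dead,v1) N1.N2=(alive,v1) N1.N3=(alive,v0) | N3.N0=(alive,v0) N3.N1=(dead,v1) N3.N2=(alive,v1) N3.N3=(alive,v0)
Op 9: N0 marks N0=dead -> (dead,v1)
Op 10: gossip N1<->N3 -> N1.N0=(alive,v0) N1.N1=(dead,v1) N1.N2=(alive,v1) N1.N3=(alive,v0) | N3.N0=(alive,v0) N3.N1=(dead,v1) N3.N2=(alive,v1) N3.N3=(alive,v0)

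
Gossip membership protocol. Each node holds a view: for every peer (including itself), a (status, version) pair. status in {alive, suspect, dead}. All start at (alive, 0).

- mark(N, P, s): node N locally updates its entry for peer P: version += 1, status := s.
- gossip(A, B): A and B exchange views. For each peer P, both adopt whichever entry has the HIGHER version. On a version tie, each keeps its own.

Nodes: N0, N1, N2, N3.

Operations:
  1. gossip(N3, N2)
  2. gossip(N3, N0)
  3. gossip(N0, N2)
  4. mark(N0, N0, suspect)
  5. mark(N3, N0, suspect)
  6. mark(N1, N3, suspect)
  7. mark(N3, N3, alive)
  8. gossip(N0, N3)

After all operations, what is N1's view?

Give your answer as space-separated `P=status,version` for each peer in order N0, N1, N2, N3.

Answer: N0=alive,0 N1=alive,0 N2=alive,0 N3=suspect,1

Derivation:
Op 1: gossip N3<->N2 -> N3.N0=(alive,v0) N3.N1=(alive,v0) N3.N2=(alive,v0) N3.N3=(alive,v0) | N2.N0=(alive,v0) N2.N1=(alive,v0) N2.N2=(alive,v0) N2.N3=(alive,v0)
Op 2: gossip N3<->N0 -> N3.N0=(alive,v0) N3.N1=(alive,v0) N3.N2=(alive,v0) N3.N3=(alive,v0) | N0.N0=(alive,v0) N0.N1=(alive,v0) N0.N2=(alive,v0) N0.N3=(alive,v0)
Op 3: gossip N0<->N2 -> N0.N0=(alive,v0) N0.N1=(alive,v0) N0.N2=(alive,v0) N0.N3=(alive,v0) | N2.N0=(alive,v0) N2.N1=(alive,v0) N2.N2=(alive,v0) N2.N3=(alive,v0)
Op 4: N0 marks N0=suspect -> (suspect,v1)
Op 5: N3 marks N0=suspect -> (suspect,v1)
Op 6: N1 marks N3=suspect -> (suspect,v1)
Op 7: N3 marks N3=alive -> (alive,v1)
Op 8: gossip N0<->N3 -> N0.N0=(suspect,v1) N0.N1=(alive,v0) N0.N2=(alive,v0) N0.N3=(alive,v1) | N3.N0=(suspect,v1) N3.N1=(alive,v0) N3.N2=(alive,v0) N3.N3=(alive,v1)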